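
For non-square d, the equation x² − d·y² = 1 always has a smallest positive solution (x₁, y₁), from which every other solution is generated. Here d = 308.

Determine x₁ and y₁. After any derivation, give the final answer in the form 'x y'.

351 20

d=308: √d = [17; 1,1,4,1,1,34] (ℓ=6, even), read p_5/q_5
step 0: (17, 1)  from 17·(1,0) + (0,1)
…
step 3: (158, 9)  from 4·(35,2) + (18,1)
step 4: (193, 11)  from 1·(158,9) + (35,2)
step 5: (351, 20)  from 1·(193,11) + (158,9)
(x₁, y₁) = (351, 20);  351² − 308·20² = 1 ✓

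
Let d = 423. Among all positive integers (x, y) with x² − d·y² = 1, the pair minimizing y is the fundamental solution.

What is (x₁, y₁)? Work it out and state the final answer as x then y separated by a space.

4607 224

√423 = [20; 1,1,3,4,3,1,1,40, …], period ℓ=8 (even) → k=7
i=0: a=20 ⇒ p=20, q=1
…
i=2: a=1 ⇒ p=41, q=2
i=3: a=3 ⇒ p=144, q=7
i=4: a=4 ⇒ p=617, q=30
…
i=6: a=1 ⇒ p=2612, q=127
i=7: a=1 ⇒ p=4607, q=224
(x₁, y₁) = (4607, 224);  4607² − 423·224² = 1 ✓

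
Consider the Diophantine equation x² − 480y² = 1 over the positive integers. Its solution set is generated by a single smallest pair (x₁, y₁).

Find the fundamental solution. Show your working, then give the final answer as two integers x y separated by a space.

d=480: √d = [21; 1,9,1,42] (ℓ=4, even), read p_3/q_3
step 0: (21, 1)  from 21·(1,0) + (0,1)
step 1: (22, 1)  from 1·(21,1) + (1,0)
step 2: (219, 10)  from 9·(22,1) + (21,1)
step 3: (241, 11)  from 1·(219,10) + (22,1)
→ (241, 11).  Check: 241²=58081, 480·11²=58080, difference 1.

241 11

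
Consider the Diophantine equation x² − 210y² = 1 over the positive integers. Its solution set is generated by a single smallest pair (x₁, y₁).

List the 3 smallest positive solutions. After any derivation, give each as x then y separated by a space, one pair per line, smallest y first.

29 2
1681 116
97469 6726

√210 → a₀=14, period (2,28); ℓ=2 even so k=1
i=0: a=14 ⇒ p=14, q=1
i=1: a=2 ⇒ p=29, q=2
(x₁, y₁) = (29, 2);  29² − 210·2² = 1 ✓
(29+2√210)^2 = 1681 + 116√210
(29+2√210)^3 = 97469 + 6726√210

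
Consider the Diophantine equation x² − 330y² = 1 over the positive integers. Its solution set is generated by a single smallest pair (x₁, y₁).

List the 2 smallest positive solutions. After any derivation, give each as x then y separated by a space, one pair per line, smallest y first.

[18; 6,36] for √330; ℓ=2 ⇒ convergent index 1
k=0  a_k=18  p_k/q_k = 18/1
k=1  a_k=6  p_k/q_k = 109/6
(x₁, y₁) = (109, 6);  109² − 330·6² = 1 ✓
k=2:  x_2 = 109·109+330·6·6 = 23761,  y_2 = 109·6+6·109 = 1308

109 6
23761 1308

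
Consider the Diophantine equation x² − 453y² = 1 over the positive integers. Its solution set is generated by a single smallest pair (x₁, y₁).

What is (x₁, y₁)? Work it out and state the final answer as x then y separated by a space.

1653751 77700

d=453: √d = [21; 3,1,1,10,14,10,1,1,3,42] (ℓ=10, even), read p_9/q_9
k=0  a_k=21  p_k/q_k = 21/1
k=1  a_k=3  p_k/q_k = 64/3
k=2  a_k=1  p_k/q_k = 85/4
k=3  a_k=1  p_k/q_k = 149/7
…
k=5  a_k=14  p_k/q_k = 22199/1043
…
k=7  a_k=1  p_k/q_k = 245764/11547
k=8  a_k=1  p_k/q_k = 469329/22051
k=9  a_k=3  p_k/q_k = 1653751/77700
(x₁, y₁) = (1653751, 77700);  1653751² − 453·77700² = 1 ✓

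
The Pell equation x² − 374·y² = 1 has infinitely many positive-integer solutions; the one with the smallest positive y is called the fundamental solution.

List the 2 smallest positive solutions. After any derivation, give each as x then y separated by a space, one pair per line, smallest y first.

3365 174
22646449 1171020

d=374: √d = [19; 2,1,18,1,2,38] (ℓ=6, even), read p_5/q_5
step 0: (19, 1)  from 19·(1,0) + (0,1)
step 1: (39, 2)  from 2·(19,1) + (1,0)
step 2: (58, 3)  from 1·(39,2) + (19,1)
step 3: (1083, 56)  from 18·(58,3) + (39,2)
step 4: (1141, 59)  from 1·(1083,56) + (58,3)
step 5: (3365, 174)  from 2·(1141,59) + (1083,56)
→ (3365, 174).  Check: 3365²=11323225, 374·174²=11323224, difference 1.
(x_2, y_2) = (3365·3365 + 374·174·174, 3365·174 + 174·3365) = (22646449, 1171020)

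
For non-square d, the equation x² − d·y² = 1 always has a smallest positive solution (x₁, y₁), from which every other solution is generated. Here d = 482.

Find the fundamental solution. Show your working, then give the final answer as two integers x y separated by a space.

483 22

√482 = [21; 1,20,1,42, …], period ℓ=4 (even) → k=3
step 0: (21, 1)  from 21·(1,0) + (0,1)
…
step 2: (461, 21)  from 20·(22,1) + (21,1)
step 3: (483, 22)  from 1·(461,21) + (22,1)
fundamental: x₁=483, y₁=22  (since 233289 − 482·484 = 1)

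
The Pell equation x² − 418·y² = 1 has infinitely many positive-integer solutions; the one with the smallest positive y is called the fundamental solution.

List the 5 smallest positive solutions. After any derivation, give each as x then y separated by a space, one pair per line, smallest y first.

√418 → a₀=20, period (2,4,20,4,2,40); ℓ=6 even so k=5
step 0: (20, 1)  from 20·(1,0) + (0,1)
step 1: (41, 2)  from 2·(20,1) + (1,0)
…
step 3: (3721, 182)  from 20·(184,9) + (41,2)
step 4: (15068, 737)  from 4·(3721,182) + (184,9)
step 5: (33857, 1656)  from 2·(15068,737) + (3721,182)
(x₁, y₁) = (33857, 1656);  33857² − 418·1656² = 1 ✓
(x_2, y_2) = (33857·33857 + 418·1656·1656, 33857·1656 + 1656·33857) = (2292592897, 112134384)
(x_3, y_3) = (33857·2292592897 + 418·1656·112134384, 33857·112134384 + 1656·2292592897) = (155240635393601, 7593067676520)
(x_4, y_4) = (33857·155240635393601 + 418·1656·7593067676520, 33857·7593067676520 + 1656·155240635393601) = (10511964382749705217, 514156984535740896)
(x_5, y_5) = (33857·10511964382749705217 + 418·1656·514156984535740896, 33857·514156984535740896 + 1656·10511964382749705217) = (711807156058272903670337, 34815626043260091355224)

33857 1656
2292592897 112134384
155240635393601 7593067676520
10511964382749705217 514156984535740896
711807156058272903670337 34815626043260091355224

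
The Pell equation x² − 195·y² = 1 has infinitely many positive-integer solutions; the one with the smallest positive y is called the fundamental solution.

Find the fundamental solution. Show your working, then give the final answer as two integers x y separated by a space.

14 1

√195 → a₀=13, period (1,26); ℓ=2 even so k=1
i=0: a=13 ⇒ p=13, q=1
i=1: a=1 ⇒ p=14, q=1
(x₁, y₁) = (14, 1);  14² − 195·1² = 1 ✓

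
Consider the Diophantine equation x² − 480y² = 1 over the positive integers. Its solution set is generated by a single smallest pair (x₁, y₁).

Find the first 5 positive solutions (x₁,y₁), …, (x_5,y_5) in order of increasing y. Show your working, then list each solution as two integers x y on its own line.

241 11
116161 5302
55989361 2555553
26986755841 1231771244
13007560326001 593711184055

d=480: √d = [21; 1,9,1,42] (ℓ=4, even), read p_3/q_3
k=0  a_k=21  p_k/q_k = 21/1
…
k=2  a_k=9  p_k/q_k = 219/10
k=3  a_k=1  p_k/q_k = 241/11
(x₁, y₁) = (241, 11);  241² − 480·11² = 1 ✓
(241+11√480)^2 = 116161 + 5302√480
(241+11√480)^3 = 55989361 + 2555553√480
(241+11√480)^4 = 26986755841 + 1231771244√480
(241+11√480)^5 = 13007560326001 + 593711184055√480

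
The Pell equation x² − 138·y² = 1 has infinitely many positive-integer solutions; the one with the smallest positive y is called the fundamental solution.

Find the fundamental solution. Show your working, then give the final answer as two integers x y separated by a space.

47 4

√138 = [11; 1,2,1,22, …], period ℓ=4 (even) → k=3
a_0=11:  p_0=11·1+0=11,  q_0=11·0+1=1
…
a_2=2:  p_2=2·12+11=35,  q_2=2·1+1=3
a_3=1:  p_3=1·35+12=47,  q_3=1·3+1=4
→ (47, 4).  Check: 47²=2209, 138·4²=2208, difference 1.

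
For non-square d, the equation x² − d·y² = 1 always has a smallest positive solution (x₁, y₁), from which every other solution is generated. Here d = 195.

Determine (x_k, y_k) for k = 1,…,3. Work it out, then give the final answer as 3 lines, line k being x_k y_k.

√195 → a₀=13, period (1,26); ℓ=2 even so k=1
step 0: (13, 1)  from 13·(1,0) + (0,1)
step 1: (14, 1)  from 1·(13,1) + (1,0)
fundamental: x₁=14, y₁=1  (since 196 − 195·1 = 1)
(14+1√195)^2 = 391 + 28√195
(14+1√195)^3 = 10934 + 783√195

14 1
391 28
10934 783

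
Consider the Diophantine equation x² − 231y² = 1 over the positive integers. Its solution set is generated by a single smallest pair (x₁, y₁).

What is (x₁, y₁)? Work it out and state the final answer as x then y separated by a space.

76 5

d=231: √d = [15; 5,30] (ℓ=2, even), read p_1/q_1
k=0  a_k=15  p_k/q_k = 15/1
k=1  a_k=5  p_k/q_k = 76/5
→ (76, 5).  Check: 76²=5776, 231·5²=5775, difference 1.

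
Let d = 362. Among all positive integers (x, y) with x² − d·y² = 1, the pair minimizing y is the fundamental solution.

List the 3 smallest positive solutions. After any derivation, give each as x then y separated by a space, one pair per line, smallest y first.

d=362: √d = [19; 38] (ℓ=1, odd), read p_1/q_1
k=0  a_k=19  p_k/q_k = 19/1
k=1  a_k=38  p_k/q_k = 723/38
fundamental: x₁=723, y₁=38  (since 522729 − 362·1444 = 1)
(x_2, y_2) = (723·723 + 362·38·38, 723·38 + 38·723) = (1045457, 54948)
(x_3, y_3) = (723·1045457 + 362·38·54948, 723·54948 + 38·1045457) = (1511730099, 79454770)

723 38
1045457 54948
1511730099 79454770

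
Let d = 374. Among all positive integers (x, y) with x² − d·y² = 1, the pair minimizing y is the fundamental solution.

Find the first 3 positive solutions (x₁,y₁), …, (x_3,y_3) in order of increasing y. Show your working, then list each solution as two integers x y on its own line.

3365 174
22646449 1171020
152410598405 7880964426

[19; 2,1,18,1,2,38] for √374; ℓ=6 ⇒ convergent index 5
a_0=19:  p_0=19·1+0=19,  q_0=19·0+1=1
…
a_4=1:  p_4=1·1083+58=1141,  q_4=1·56+3=59
a_5=2:  p_5=2·1141+1083=3365,  q_5=2·59+56=174
(x₁, y₁) = (3365, 174);  3365² − 374·174² = 1 ✓
(3365+174√374)^2 = 22646449 + 1171020√374
(3365+174√374)^3 = 152410598405 + 7880964426√374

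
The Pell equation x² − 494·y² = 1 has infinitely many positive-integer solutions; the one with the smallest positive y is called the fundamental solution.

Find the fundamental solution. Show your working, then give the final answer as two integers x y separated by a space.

73035 3286

√494 → a₀=22, period (4,2,2,1,2,1,2,2,4,44); ℓ=10 even so k=9
step 0: (22, 1)  from 22·(1,0) + (0,1)
…
step 2: (200, 9)  from 2·(89,4) + (22,1)
…
step 6: (2556, 115)  from 1·(1867,84) + (689,31)
…
step 8: (16514, 743)  from 2·(6979,314) + (2556,115)
step 9: (73035, 3286)  from 4·(16514,743) + (6979,314)
fundamental: x₁=73035, y₁=3286  (since 5334111225 − 494·10797796 = 1)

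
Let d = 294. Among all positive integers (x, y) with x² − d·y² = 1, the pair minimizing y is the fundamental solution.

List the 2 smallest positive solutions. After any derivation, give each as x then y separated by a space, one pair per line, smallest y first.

[17; 6,1,4,1,6,34] for √294; ℓ=6 ⇒ convergent index 5
i=0: a=17 ⇒ p=17, q=1
…
i=2: a=1 ⇒ p=120, q=7
i=3: a=4 ⇒ p=583, q=34
i=4: a=1 ⇒ p=703, q=41
i=5: a=6 ⇒ p=4801, q=280
(x₁, y₁) = (4801, 280);  4801² − 294·280² = 1 ✓
n=2: (4801,280)∘(4801,280) = (4801·4801+294·280·280, 4801·280+280·4801) = (46099201,2688560)

4801 280
46099201 2688560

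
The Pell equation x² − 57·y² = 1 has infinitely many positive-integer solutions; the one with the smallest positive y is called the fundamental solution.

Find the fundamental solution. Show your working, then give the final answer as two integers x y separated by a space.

√57 = [7; 1,1,4,1,1,14, …], period ℓ=6 (even) → k=5
a_0=7:  p_0=7·1+0=7,  q_0=7·0+1=1
…
a_2=1:  p_2=1·8+7=15,  q_2=1·1+1=2
a_3=4:  p_3=4·15+8=68,  q_3=4·2+1=9
a_4=1:  p_4=1·68+15=83,  q_4=1·9+2=11
a_5=1:  p_5=1·83+68=151,  q_5=1·11+9=20
(x₁, y₁) = (151, 20);  151² − 57·20² = 1 ✓

151 20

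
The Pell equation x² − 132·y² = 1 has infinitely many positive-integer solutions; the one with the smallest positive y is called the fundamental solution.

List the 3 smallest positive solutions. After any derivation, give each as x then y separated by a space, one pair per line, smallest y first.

23 2
1057 92
48599 4230

d=132: √d = [11; 2,22] (ℓ=2, even), read p_1/q_1
i=0: a=11 ⇒ p=11, q=1
i=1: a=2 ⇒ p=23, q=2
fundamental: x₁=23, y₁=2  (since 529 − 132·4 = 1)
n=2: (23,2)∘(23,2) = (23·23+132·2·2, 23·2+2·23) = (1057,92)
n=3: (1057,92)∘(23,2) = (23·1057+132·2·92, 23·92+2·1057) = (48599,4230)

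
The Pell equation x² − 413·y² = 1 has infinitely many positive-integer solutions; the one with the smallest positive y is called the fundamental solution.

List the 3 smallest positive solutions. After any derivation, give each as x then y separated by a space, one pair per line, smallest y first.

113399 5580
25718666401 1265532840
5832942102300599 287020317040740

√413 → a₀=20, period (3,9,1,4,1,9,3,40); ℓ=8 even so k=7
step 0: (20, 1)  from 20·(1,0) + (0,1)
…
step 4: (3089, 152)  from 4·(630,31) + (569,28)
…
step 6: (36560, 1799)  from 9·(3719,183) + (3089,152)
step 7: (113399, 5580)  from 3·(36560,1799) + (3719,183)
→ (113399, 5580).  Check: 113399²=12859333201, 413·5580²=12859333200, difference 1.
k=2:  x_2 = 113399·113399+413·5580·5580 = 25718666401,  y_2 = 113399·5580+5580·113399 = 1265532840
k=3:  x_3 = 113399·25718666401+413·5580·1265532840 = 5832942102300599,  y_3 = 113399·1265532840+5580·25718666401 = 287020317040740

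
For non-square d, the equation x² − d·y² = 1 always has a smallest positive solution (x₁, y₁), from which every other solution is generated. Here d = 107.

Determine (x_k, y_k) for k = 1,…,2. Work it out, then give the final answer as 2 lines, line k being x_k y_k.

√107 → a₀=10, period (2,1,9,1,2,20); ℓ=6 even so k=5
a_0=10:  p_0=10·1+0=10,  q_0=10·0+1=1
…
a_3=9:  p_3=9·31+21=300,  q_3=9·3+2=29
a_4=1:  p_4=1·300+31=331,  q_4=1·29+3=32
a_5=2:  p_5=2·331+300=962,  q_5=2·32+29=93
fundamental: x₁=962, y₁=93  (since 925444 − 107·8649 = 1)
(x_2, y_2) = (962·962 + 107·93·93, 962·93 + 93·962) = (1850887, 178932)

962 93
1850887 178932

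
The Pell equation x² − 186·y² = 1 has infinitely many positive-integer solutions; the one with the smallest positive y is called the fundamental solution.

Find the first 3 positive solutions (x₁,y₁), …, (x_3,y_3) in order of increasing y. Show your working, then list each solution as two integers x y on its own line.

7501 550
112530001 8251100
1688175067501 123783001650

[13; 1,1,1,3,4,3,1,1,1,26] for √186; ℓ=10 ⇒ convergent index 9
k=0  a_k=13  p_k/q_k = 13/1
…
k=3  a_k=1  p_k/q_k = 41/3
k=4  a_k=3  p_k/q_k = 150/11
k=5  a_k=4  p_k/q_k = 641/47
…
k=8  a_k=1  p_k/q_k = 4787/351
k=9  a_k=1  p_k/q_k = 7501/550
fundamental: x₁=7501, y₁=550  (since 56265001 − 186·302500 = 1)
(7501+550√186)^2 = 112530001 + 8251100√186
(7501+550√186)^3 = 1688175067501 + 123783001650√186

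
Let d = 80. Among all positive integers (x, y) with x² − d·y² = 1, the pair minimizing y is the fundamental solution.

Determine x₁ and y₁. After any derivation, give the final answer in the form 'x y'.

9 1

√80 = [8; 1,16, …], period ℓ=2 (even) → k=1
k=0  a_k=8  p_k/q_k = 8/1
k=1  a_k=1  p_k/q_k = 9/1
→ (9, 1).  Check: 9²=81, 80·1²=80, difference 1.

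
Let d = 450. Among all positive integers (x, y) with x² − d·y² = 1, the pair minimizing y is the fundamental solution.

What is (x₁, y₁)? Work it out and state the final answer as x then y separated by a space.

√450 → a₀=21, period (4,1,2,4,2,1,4,42); ℓ=8 even so k=7
i=0: a=21 ⇒ p=21, q=1
i=1: a=4 ⇒ p=85, q=4
i=2: a=1 ⇒ p=106, q=5
i=3: a=2 ⇒ p=297, q=14
i=4: a=4 ⇒ p=1294, q=61
i=5: a=2 ⇒ p=2885, q=136
i=6: a=1 ⇒ p=4179, q=197
i=7: a=4 ⇒ p=19601, q=924
(x₁, y₁) = (19601, 924);  19601² − 450·924² = 1 ✓

19601 924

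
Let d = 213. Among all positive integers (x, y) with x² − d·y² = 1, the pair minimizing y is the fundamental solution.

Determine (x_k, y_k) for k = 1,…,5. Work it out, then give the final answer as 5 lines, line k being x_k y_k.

194399 13320
75581942401 5178789360
29386108041429599 2013502945575960
11425260034216163289601 782845918228863306720
4442118250753789746628859999 304368927313532092980546600

d=213: √d = [14; 1,1,2,6,1,8,1,6,2,1,1,28] (ℓ=12, even), read p_11/q_11
i=0: a=14 ⇒ p=14, q=1
i=1: a=1 ⇒ p=15, q=1
i=2: a=1 ⇒ p=29, q=2
…
i=4: a=6 ⇒ p=467, q=32
…
i=6: a=8 ⇒ p=4787, q=328
i=7: a=1 ⇒ p=5327, q=365
…
i=10: a=1 ⇒ p=115574, q=7919
i=11: a=1 ⇒ p=194399, q=13320
fundamental: x₁=194399, y₁=13320  (since 37790971201 − 213·177422400 = 1)
(194399+13320√213)^2 = 75581942401 + 5178789360√213
(194399+13320√213)^3 = 29386108041429599 + 2013502945575960√213
(194399+13320√213)^4 = 11425260034216163289601 + 782845918228863306720√213
(194399+13320√213)^5 = 4442118250753789746628859999 + 304368927313532092980546600√213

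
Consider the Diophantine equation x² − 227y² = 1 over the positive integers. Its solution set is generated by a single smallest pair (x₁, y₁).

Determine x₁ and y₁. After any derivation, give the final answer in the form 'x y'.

√227 = [15; 15,30, …], period ℓ=2 (even) → k=1
step 0: (15, 1)  from 15·(1,0) + (0,1)
step 1: (226, 15)  from 15·(15,1) + (1,0)
(x₁, y₁) = (226, 15);  226² − 227·15² = 1 ✓

226 15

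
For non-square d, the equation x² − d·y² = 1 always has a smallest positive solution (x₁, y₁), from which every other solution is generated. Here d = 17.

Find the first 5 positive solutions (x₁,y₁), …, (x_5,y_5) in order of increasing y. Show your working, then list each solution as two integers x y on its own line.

33 8
2177 528
143649 34840
9478657 2298912
625447713 151693352

[4; 8] for √17; ℓ=1 ⇒ convergent index 1
i=0: a=4 ⇒ p=4, q=1
i=1: a=8 ⇒ p=33, q=8
→ (33, 8).  Check: 33²=1089, 17·8²=1088, difference 1.
(x_2, y_2) = (33·33 + 17·8·8, 33·8 + 8·33) = (2177, 528)
(x_3, y_3) = (33·2177 + 17·8·528, 33·528 + 8·2177) = (143649, 34840)
(x_4, y_4) = (33·143649 + 17·8·34840, 33·34840 + 8·143649) = (9478657, 2298912)
(x_5, y_5) = (33·9478657 + 17·8·2298912, 33·2298912 + 8·9478657) = (625447713, 151693352)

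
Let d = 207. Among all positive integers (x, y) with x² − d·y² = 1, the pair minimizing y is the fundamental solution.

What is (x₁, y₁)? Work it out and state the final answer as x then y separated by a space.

[14; 2,1,1,2,1,1,2,28] for √207; ℓ=8 ⇒ convergent index 7
step 0: (14, 1)  from 14·(1,0) + (0,1)
…
step 2: (43, 3)  from 1·(29,2) + (14,1)
…
step 4: (187, 13)  from 2·(72,5) + (43,3)
…
step 6: (446, 31)  from 1·(259,18) + (187,13)
step 7: (1151, 80)  from 2·(446,31) + (259,18)
fundamental: x₁=1151, y₁=80  (since 1324801 − 207·6400 = 1)

1151 80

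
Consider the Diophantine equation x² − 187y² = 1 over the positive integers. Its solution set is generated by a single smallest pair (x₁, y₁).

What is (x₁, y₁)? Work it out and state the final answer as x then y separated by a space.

1682 123

d=187: √d = [13; 1,2,13,2,1,26] (ℓ=6, even), read p_5/q_5
i=0: a=13 ⇒ p=13, q=1
…
i=4: a=2 ⇒ p=1135, q=83
i=5: a=1 ⇒ p=1682, q=123
(x₁, y₁) = (1682, 123);  1682² − 187·123² = 1 ✓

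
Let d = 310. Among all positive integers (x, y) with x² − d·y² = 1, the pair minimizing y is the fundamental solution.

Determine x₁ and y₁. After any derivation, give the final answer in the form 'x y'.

848719 48204

√310 → a₀=17, period (1,1,1,1,5,…,1,1,34); ℓ=16 even so k=15
a_0=17:  p_0=17·1+0=17,  q_0=17·0+1=1
…
a_2=1:  p_2=1·18+17=35,  q_2=1·1+1=2
a_3=1:  p_3=1·35+18=53,  q_3=1·2+1=3
a_4=1:  p_4=1·53+35=88,  q_4=1·3+2=5
…
a_7=1:  p_7=1·1567+493=2060,  q_7=1·89+28=117
a_8=2:  p_8=2·2060+1567=5687,  q_8=2·117+89=323
a_9=1:  p_9=1·5687+2060=7747,  q_9=1·323+117=440
…
a_12=1:  p_12=1·152387+28928=181315,  q_12=1·8655+1643=10298
…
a_14=1:  p_14=1·333702+181315=515017,  q_14=1·18953+10298=29251
a_15=1:  p_15=1·515017+333702=848719,  q_15=1·29251+18953=48204
→ (848719, 48204).  Check: 848719²=720323940961, 310·48204²=720323940960, difference 1.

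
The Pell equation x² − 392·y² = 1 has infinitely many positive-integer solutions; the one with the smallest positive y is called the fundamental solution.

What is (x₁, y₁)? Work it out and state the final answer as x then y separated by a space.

99 5

√392 → a₀=19, period (1,3,1,38); ℓ=4 even so k=3
a_0=19:  p_0=19·1+0=19,  q_0=19·0+1=1
a_1=1:  p_1=1·19+1=20,  q_1=1·1+0=1
a_2=3:  p_2=3·20+19=79,  q_2=3·1+1=4
a_3=1:  p_3=1·79+20=99,  q_3=1·4+1=5
(x₁, y₁) = (99, 5);  99² − 392·5² = 1 ✓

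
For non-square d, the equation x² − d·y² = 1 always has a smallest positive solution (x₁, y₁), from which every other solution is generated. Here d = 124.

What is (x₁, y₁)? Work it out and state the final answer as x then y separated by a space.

d=124: √d = [11; 7,2,1,1,1,…,2,7,22] (ℓ=16, even), read p_15/q_15
step 0: (11, 1)  from 11·(1,0) + (0,1)
…
step 10: (67292, 6043)  from 3·(17583,1579) + (14543,1306)
step 11: (84875, 7622)  from 1·(67292,6043) + (17583,1579)
…
step 14: (626251, 56239)  from 2·(237042,21287) + (152167,13665)
step 15: (4620799, 414960)  from 7·(626251,56239) + (237042,21287)
fundamental: x₁=4620799, y₁=414960  (since 21351783398401 − 124·172191801600 = 1)

4620799 414960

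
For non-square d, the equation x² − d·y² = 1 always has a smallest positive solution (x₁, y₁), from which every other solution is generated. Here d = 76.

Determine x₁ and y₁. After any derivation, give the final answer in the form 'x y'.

d=76: √d = [8; 1,2,1,1,5,4,5,1,1,2,1,16] (ℓ=12, even), read p_11/q_11
step 0: (8, 1)  from 8·(1,0) + (0,1)
…
step 2: (26, 3)  from 2·(9,1) + (8,1)
step 3: (35, 4)  from 1·(26,3) + (9,1)
step 4: (61, 7)  from 1·(35,4) + (26,3)
step 5: (340, 39)  from 5·(61,7) + (35,4)
…
step 7: (7445, 854)  from 5·(1421,163) + (340,39)
step 8: (8866, 1017)  from 1·(7445,854) + (1421,163)
step 9: (16311, 1871)  from 1·(8866,1017) + (7445,854)
step 10: (41488, 4759)  from 2·(16311,1871) + (8866,1017)
step 11: (57799, 6630)  from 1·(41488,4759) + (16311,1871)
fundamental: x₁=57799, y₁=6630  (since 3340724401 − 76·43956900 = 1)

57799 6630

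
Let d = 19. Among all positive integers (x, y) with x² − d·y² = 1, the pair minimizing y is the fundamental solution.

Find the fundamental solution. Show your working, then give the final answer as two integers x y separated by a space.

170 39

√19 = [4; 2,1,3,1,2,8, …], period ℓ=6 (even) → k=5
i=0: a=4 ⇒ p=4, q=1
…
i=2: a=1 ⇒ p=13, q=3
i=3: a=3 ⇒ p=48, q=11
i=4: a=1 ⇒ p=61, q=14
i=5: a=2 ⇒ p=170, q=39
(x₁, y₁) = (170, 39);  170² − 19·39² = 1 ✓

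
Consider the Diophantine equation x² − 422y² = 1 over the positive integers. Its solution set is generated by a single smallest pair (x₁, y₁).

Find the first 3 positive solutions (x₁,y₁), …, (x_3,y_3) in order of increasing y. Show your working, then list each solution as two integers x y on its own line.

7022501 341850
98631040590001 4801283933700
1385273162348638202501 67434042451384025550

d=422: √d = [20; 1,1,5,2,1,…,1,1,40] (ℓ=14, even), read p_13/q_13
k=0  a_k=20  p_k/q_k = 20/1
k=1  a_k=1  p_k/q_k = 21/1
…
k=3  a_k=5  p_k/q_k = 226/11
k=4  a_k=2  p_k/q_k = 493/24
k=5  a_k=1  p_k/q_k = 719/35
k=6  a_k=3  p_k/q_k = 2650/129
k=7  a_k=20  p_k/q_k = 53719/2615
k=8  a_k=3  p_k/q_k = 163807/7974
k=9  a_k=1  p_k/q_k = 217526/10589
…
k=11  a_k=5  p_k/q_k = 3211821/156349
k=12  a_k=1  p_k/q_k = 3810680/185501
k=13  a_k=1  p_k/q_k = 7022501/341850
→ (7022501, 341850).  Check: 7022501²=49315520295001, 422·341850²=49315520295000, difference 1.
k=2:  x_2 = 7022501·7022501+422·341850·341850 = 98631040590001,  y_2 = 7022501·341850+341850·7022501 = 4801283933700
k=3:  x_3 = 7022501·98631040590001+422·341850·4801283933700 = 1385273162348638202501,  y_3 = 7022501·4801283933700+341850·98631040590001 = 67434042451384025550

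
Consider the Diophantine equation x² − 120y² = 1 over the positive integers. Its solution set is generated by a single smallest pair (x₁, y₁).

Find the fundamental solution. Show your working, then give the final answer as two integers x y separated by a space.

11 1

√120 = [10; 1,20, …], period ℓ=2 (even) → k=1
step 0: (10, 1)  from 10·(1,0) + (0,1)
step 1: (11, 1)  from 1·(10,1) + (1,0)
(x₁, y₁) = (11, 1);  11² − 120·1² = 1 ✓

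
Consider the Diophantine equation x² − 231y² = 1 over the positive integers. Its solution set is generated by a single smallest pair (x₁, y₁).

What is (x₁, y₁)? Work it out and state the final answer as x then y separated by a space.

76 5

√231 → a₀=15, period (5,30); ℓ=2 even so k=1
step 0: (15, 1)  from 15·(1,0) + (0,1)
step 1: (76, 5)  from 5·(15,1) + (1,0)
fundamental: x₁=76, y₁=5  (since 5776 − 231·25 = 1)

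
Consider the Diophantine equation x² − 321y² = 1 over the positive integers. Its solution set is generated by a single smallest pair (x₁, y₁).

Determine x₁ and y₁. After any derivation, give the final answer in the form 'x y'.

d=321: √d = [17; 1,10,1,34] (ℓ=4, even), read p_3/q_3
a_0=17:  p_0=17·1+0=17,  q_0=17·0+1=1
a_1=1:  p_1=1·17+1=18,  q_1=1·1+0=1
a_2=10:  p_2=10·18+17=197,  q_2=10·1+1=11
a_3=1:  p_3=1·197+18=215,  q_3=1·11+1=12
→ (215, 12).  Check: 215²=46225, 321·12²=46224, difference 1.

215 12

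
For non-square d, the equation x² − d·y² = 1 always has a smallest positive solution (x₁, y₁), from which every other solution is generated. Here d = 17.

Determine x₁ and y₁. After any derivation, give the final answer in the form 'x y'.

33 8

√17 → a₀=4, period (8); ℓ=1 odd so k=1
step 0: (4, 1)  from 4·(1,0) + (0,1)
step 1: (33, 8)  from 8·(4,1) + (1,0)
→ (33, 8).  Check: 33²=1089, 17·8²=1088, difference 1.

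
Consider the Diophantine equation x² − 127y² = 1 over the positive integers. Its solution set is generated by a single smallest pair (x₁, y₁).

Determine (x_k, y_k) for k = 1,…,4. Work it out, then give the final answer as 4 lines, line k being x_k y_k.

√127 = [11; 3,1,2,2,7,11,7,2,2,1,3,22, …], period ℓ=12 (even) → k=11
i=0: a=11 ⇒ p=11, q=1
i=1: a=3 ⇒ p=34, q=3
…
i=4: a=2 ⇒ p=293, q=26
i=5: a=7 ⇒ p=2175, q=193
…
i=9: a=2 ⇒ p=906941, q=80478
i=10: a=1 ⇒ p=1274561, q=113099
i=11: a=3 ⇒ p=4730624, q=419775
→ (4730624, 419775).  Check: 4730624²=22378803429376, 127·419775²=22378803429375, difference 1.
k=2:  x_2 = 4730624·4730624+127·419775·419775 = 44757606858751,  y_2 = 4730624·419775+419775·4730624 = 3971595379200
k=3:  x_3 = 4730624·44757606858751+127·419775·3971595379200 = 423462818377139450624,  y_3 = 4730624·3971595379200+419775·44757606858751 = 37576248838264821825
k=4:  x_4 = 4730624·423462818377139450624+127·419775·37576248838264821825 = 4006486743445029115330560001,  y_4 = 4730624·37576248838264821825+419775·423462818377139450624 = 355518209168531397366758400

4730624 419775
44757606858751 3971595379200
423462818377139450624 37576248838264821825
4006486743445029115330560001 355518209168531397366758400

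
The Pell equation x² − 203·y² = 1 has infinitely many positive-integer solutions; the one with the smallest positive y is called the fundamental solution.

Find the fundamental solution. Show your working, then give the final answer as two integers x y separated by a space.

57 4

[14; 4,28] for √203; ℓ=2 ⇒ convergent index 1
i=0: a=14 ⇒ p=14, q=1
i=1: a=4 ⇒ p=57, q=4
(x₁, y₁) = (57, 4);  57² − 203·4² = 1 ✓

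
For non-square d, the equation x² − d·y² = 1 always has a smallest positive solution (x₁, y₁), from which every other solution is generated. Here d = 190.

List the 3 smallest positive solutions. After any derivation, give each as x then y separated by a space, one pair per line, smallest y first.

[13; 1,3,1,1,1,…,3,1,26] for √190; ℓ=14 ⇒ convergent index 13
i=0: a=13 ⇒ p=13, q=1
i=1: a=1 ⇒ p=14, q=1
i=2: a=3 ⇒ p=55, q=4
…
i=4: a=1 ⇒ p=124, q=9
i=5: a=1 ⇒ p=193, q=14
…
i=7: a=2 ⇒ p=1213, q=88
i=8: a=2 ⇒ p=2936, q=213
i=9: a=1 ⇒ p=4149, q=301
i=10: a=1 ⇒ p=7085, q=514
i=11: a=1 ⇒ p=11234, q=815
i=12: a=3 ⇒ p=40787, q=2959
i=13: a=1 ⇒ p=52021, q=3774
fundamental: x₁=52021, y₁=3774  (since 2706184441 − 190·14243076 = 1)
(x_2, y_2) = (52021·52021 + 190·3774·3774, 52021·3774 + 3774·52021) = (5412368881, 392654508)
(x_3, y_3) = (52021·5412368881 + 190·3774·392654508, 52021·392654508 + 3774·5412368881) = (563113683064981, 40852560317562)

52021 3774
5412368881 392654508
563113683064981 40852560317562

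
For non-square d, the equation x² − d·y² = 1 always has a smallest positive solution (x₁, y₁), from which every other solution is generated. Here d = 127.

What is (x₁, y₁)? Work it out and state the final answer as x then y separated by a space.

4730624 419775

√127 = [11; 3,1,2,2,7,11,7,2,2,1,3,22, …], period ℓ=12 (even) → k=11
a_0=11:  p_0=11·1+0=11,  q_0=11·0+1=1
…
a_5=7:  p_5=7·293+124=2175,  q_5=7·26+11=193
a_6=11:  p_6=11·2175+293=24218,  q_6=11·193+26=2149
…
a_10=1:  p_10=1·906941+367620=1274561,  q_10=1·80478+32621=113099
a_11=3:  p_11=3·1274561+906941=4730624,  q_11=3·113099+80478=419775
→ (4730624, 419775).  Check: 4730624²=22378803429376, 127·419775²=22378803429375, difference 1.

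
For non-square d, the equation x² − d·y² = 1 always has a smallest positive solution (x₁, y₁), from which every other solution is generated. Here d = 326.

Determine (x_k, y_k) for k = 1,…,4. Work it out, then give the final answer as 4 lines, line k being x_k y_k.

325 18
211249 11700
137311525 7604982
89252280001 4943226600

[18; 18,36] for √326; ℓ=2 ⇒ convergent index 1
i=0: a=18 ⇒ p=18, q=1
i=1: a=18 ⇒ p=325, q=18
(x₁, y₁) = (325, 18);  325² − 326·18² = 1 ✓
(x_2, y_2) = (325·325 + 326·18·18, 325·18 + 18·325) = (211249, 11700)
(x_3, y_3) = (325·211249 + 326·18·11700, 325·11700 + 18·211249) = (137311525, 7604982)
(x_4, y_4) = (325·137311525 + 326·18·7604982, 325·7604982 + 18·137311525) = (89252280001, 4943226600)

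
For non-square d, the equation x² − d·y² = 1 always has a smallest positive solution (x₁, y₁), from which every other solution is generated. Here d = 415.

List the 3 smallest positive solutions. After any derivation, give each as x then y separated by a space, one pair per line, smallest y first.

√415 = [20; 2,1,2,4,6,…,1,2,40, …], period ℓ=16 (even) → k=15
k=0  a_k=20  p_k/q_k = 20/1
k=1  a_k=2  p_k/q_k = 41/2
k=2  a_k=1  p_k/q_k = 61/3
k=3  a_k=2  p_k/q_k = 163/8
…
k=5  a_k=6  p_k/q_k = 4441/218
k=6  a_k=1  p_k/q_k = 5154/253
k=7  a_k=1  p_k/q_k = 9595/471
k=8  a_k=3  p_k/q_k = 33939/1666
k=9  a_k=1  p_k/q_k = 43534/2137
k=10  a_k=1  p_k/q_k = 77473/3803
k=11  a_k=6  p_k/q_k = 508372/24955
k=12  a_k=4  p_k/q_k = 2110961/103623
k=13  a_k=2  p_k/q_k = 4730294/232201
k=14  a_k=1  p_k/q_k = 6841255/335824
k=15  a_k=2  p_k/q_k = 18412804/903849
(x₁, y₁) = (18412804, 903849);  18412804² − 415·903849² = 1 ✓
(x_2, y_2) = (18412804·18412804 + 415·903849·903849, 18412804·903849 + 903849·18412804) = (678062702284831, 33284788965192)
(x_3, y_3) = (18412804·678062702284831 + 415·903849·33284788965192, 18412804·33284788965192 + 903849·678062702284831) = (24970071273761872339444, 1225732590794885332887)

18412804 903849
678062702284831 33284788965192
24970071273761872339444 1225732590794885332887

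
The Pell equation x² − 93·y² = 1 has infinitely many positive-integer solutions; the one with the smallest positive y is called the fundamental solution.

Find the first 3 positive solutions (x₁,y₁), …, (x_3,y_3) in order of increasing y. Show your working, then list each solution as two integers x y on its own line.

[9; 1,1,1,4,6,4,1,1,1,18] for √93; ℓ=10 ⇒ convergent index 9
i=0: a=9 ⇒ p=9, q=1
…
i=8: a=1 ⇒ p=7821, q=811
i=9: a=1 ⇒ p=12151, q=1260
→ (12151, 1260).  Check: 12151²=147646801, 93·1260²=147646800, difference 1.
n=2: (12151,1260)∘(12151,1260) = (12151·12151+93·1260·1260, 12151·1260+1260·12151) = (295293601,30620520)
n=3: (295293601,30620520)∘(12151,1260) = (12151·295293601+93·1260·30620520, 12151·30620520+1260·295293601) = (7176225079351,744139875780)

12151 1260
295293601 30620520
7176225079351 744139875780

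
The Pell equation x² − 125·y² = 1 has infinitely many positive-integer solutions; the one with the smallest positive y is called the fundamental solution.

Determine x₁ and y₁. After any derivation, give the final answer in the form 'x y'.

930249 83204

d=125: √d = [11; 5,1,1,5,22] (ℓ=5, odd), read p_9/q_9
k=0  a_k=11  p_k/q_k = 11/1
…
k=2  a_k=1  p_k/q_k = 67/6
k=3  a_k=1  p_k/q_k = 123/11
k=4  a_k=5  p_k/q_k = 682/61
…
k=6  a_k=5  p_k/q_k = 76317/6826
k=7  a_k=1  p_k/q_k = 91444/8179
k=8  a_k=1  p_k/q_k = 167761/15005
k=9  a_k=5  p_k/q_k = 930249/83204
(x₁, y₁) = (930249, 83204);  930249² − 125·83204² = 1 ✓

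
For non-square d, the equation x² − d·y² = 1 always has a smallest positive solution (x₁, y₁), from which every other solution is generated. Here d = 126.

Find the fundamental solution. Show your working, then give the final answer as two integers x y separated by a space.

√126 = [11; 4,2,4,22, …], period ℓ=4 (even) → k=3
a_0=11:  p_0=11·1+0=11,  q_0=11·0+1=1
a_1=4:  p_1=4·11+1=45,  q_1=4·1+0=4
a_2=2:  p_2=2·45+11=101,  q_2=2·4+1=9
a_3=4:  p_3=4·101+45=449,  q_3=4·9+4=40
(x₁, y₁) = (449, 40);  449² − 126·40² = 1 ✓

449 40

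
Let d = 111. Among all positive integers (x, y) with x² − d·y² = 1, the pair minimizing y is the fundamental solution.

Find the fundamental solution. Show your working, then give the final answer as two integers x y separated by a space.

d=111: √d = [10; 1,1,6,1,1,20] (ℓ=6, even), read p_5/q_5
i=0: a=10 ⇒ p=10, q=1
i=1: a=1 ⇒ p=11, q=1
…
i=4: a=1 ⇒ p=158, q=15
i=5: a=1 ⇒ p=295, q=28
fundamental: x₁=295, y₁=28  (since 87025 − 111·784 = 1)

295 28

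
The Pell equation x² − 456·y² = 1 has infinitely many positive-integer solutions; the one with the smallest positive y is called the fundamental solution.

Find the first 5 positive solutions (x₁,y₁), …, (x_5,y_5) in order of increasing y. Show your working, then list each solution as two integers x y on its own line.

1025 48
2101249 98400
4307559425 201719952
8830494720001 413525803200
18102509868442625 847727694840048

[21; 2,1,4,1,2,42] for √456; ℓ=6 ⇒ convergent index 5
i=0: a=21 ⇒ p=21, q=1
…
i=4: a=1 ⇒ p=363, q=17
i=5: a=2 ⇒ p=1025, q=48
→ (1025, 48).  Check: 1025²=1050625, 456·48²=1050624, difference 1.
k=2:  x_2 = 1025·1025+456·48·48 = 2101249,  y_2 = 1025·48+48·1025 = 98400
k=3:  x_3 = 1025·2101249+456·48·98400 = 4307559425,  y_3 = 1025·98400+48·2101249 = 201719952
k=4:  x_4 = 1025·4307559425+456·48·201719952 = 8830494720001,  y_4 = 1025·201719952+48·4307559425 = 413525803200
k=5:  x_5 = 1025·8830494720001+456·48·413525803200 = 18102509868442625,  y_5 = 1025·413525803200+48·8830494720001 = 847727694840048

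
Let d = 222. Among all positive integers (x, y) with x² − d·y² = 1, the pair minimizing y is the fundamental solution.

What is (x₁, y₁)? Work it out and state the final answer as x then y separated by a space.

149 10

√222 = [14; 1,8,1,28, …], period ℓ=4 (even) → k=3
a_0=14:  p_0=14·1+0=14,  q_0=14·0+1=1
a_1=1:  p_1=1·14+1=15,  q_1=1·1+0=1
a_2=8:  p_2=8·15+14=134,  q_2=8·1+1=9
a_3=1:  p_3=1·134+15=149,  q_3=1·9+1=10
(x₁, y₁) = (149, 10);  149² − 222·10² = 1 ✓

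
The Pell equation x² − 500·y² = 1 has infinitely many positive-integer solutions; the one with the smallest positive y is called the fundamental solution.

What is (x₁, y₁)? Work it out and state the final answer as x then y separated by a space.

930249 41602

[22; 2,1,3,2,1,…,1,2,44] for √500; ℓ=14 ⇒ convergent index 13
a_0=22:  p_0=22·1+0=22,  q_0=22·0+1=1
…
a_4=2:  p_4=2·246+67=559,  q_4=2·11+3=25
…
a_8=1:  p_8=1·14445+1364=15809,  q_8=1·646+61=707
…
a_12=1:  p_12=1·259205+76317=335522,  q_12=1·11592+3413=15005
a_13=2:  p_13=2·335522+259205=930249,  q_13=2·15005+11592=41602
→ (930249, 41602).  Check: 930249²=865363202001, 500·41602²=865363202000, difference 1.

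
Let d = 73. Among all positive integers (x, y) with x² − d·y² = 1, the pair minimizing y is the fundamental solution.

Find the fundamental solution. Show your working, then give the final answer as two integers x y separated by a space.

2281249 267000

√73 = [8; 1,1,5,5,1,1,16, …], period ℓ=7 (odd) → k=13
a_0=8:  p_0=8·1+0=8,  q_0=8·0+1=1
a_1=1:  p_1=1·8+1=9,  q_1=1·1+0=1
a_2=1:  p_2=1·9+8=17,  q_2=1·1+1=2
a_3=5:  p_3=5·17+9=94,  q_3=5·2+1=11
…
a_5=1:  p_5=1·487+94=581,  q_5=1·57+11=68
…
a_10=5:  p_10=5·36406+18737=200767,  q_10=5·4261+2193=23498
a_11=5:  p_11=5·200767+36406=1040241,  q_11=5·23498+4261=121751
a_12=1:  p_12=1·1040241+200767=1241008,  q_12=1·121751+23498=145249
a_13=1:  p_13=1·1241008+1040241=2281249,  q_13=1·145249+121751=267000
fundamental: x₁=2281249, y₁=267000  (since 5204097000001 − 73·71289000000 = 1)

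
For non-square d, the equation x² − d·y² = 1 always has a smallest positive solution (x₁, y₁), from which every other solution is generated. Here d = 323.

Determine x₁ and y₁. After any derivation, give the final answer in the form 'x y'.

18 1

[17; 1,34] for √323; ℓ=2 ⇒ convergent index 1
step 0: (17, 1)  from 17·(1,0) + (0,1)
step 1: (18, 1)  from 1·(17,1) + (1,0)
(x₁, y₁) = (18, 1);  18² − 323·1² = 1 ✓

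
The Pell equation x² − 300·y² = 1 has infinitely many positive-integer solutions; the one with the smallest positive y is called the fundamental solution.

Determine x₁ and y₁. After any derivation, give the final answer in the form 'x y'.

[17; 3,8,3,34] for √300; ℓ=4 ⇒ convergent index 3
a_0=17:  p_0=17·1+0=17,  q_0=17·0+1=1
…
a_2=8:  p_2=8·52+17=433,  q_2=8·3+1=25
a_3=3:  p_3=3·433+52=1351,  q_3=3·25+3=78
(x₁, y₁) = (1351, 78);  1351² − 300·78² = 1 ✓

1351 78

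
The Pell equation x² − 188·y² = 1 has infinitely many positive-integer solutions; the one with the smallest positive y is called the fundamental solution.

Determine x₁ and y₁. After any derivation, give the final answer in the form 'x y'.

√188 → a₀=13, period (1,2,2,6,2,2,1,26); ℓ=8 even so k=7
k=0  a_k=13  p_k/q_k = 13/1
…
k=6  a_k=2  p_k/q_k = 3277/239
k=7  a_k=1  p_k/q_k = 4607/336
→ (4607, 336).  Check: 4607²=21224449, 188·336²=21224448, difference 1.

4607 336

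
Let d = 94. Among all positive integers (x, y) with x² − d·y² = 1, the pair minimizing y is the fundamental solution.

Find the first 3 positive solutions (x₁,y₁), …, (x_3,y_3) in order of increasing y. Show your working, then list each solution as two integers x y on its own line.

2143295 221064
9187426914049 947610731760
39382732335491159615 4062018686654877336

d=94: √d = [9; 1,2,3,1,1,…,2,1,18] (ℓ=16, even), read p_15/q_15
i=0: a=9 ⇒ p=9, q=1
…
i=2: a=2 ⇒ p=29, q=3
i=3: a=3 ⇒ p=97, q=10
i=4: a=1 ⇒ p=126, q=13
i=5: a=1 ⇒ p=223, q=23
i=6: a=5 ⇒ p=1241, q=128
…
i=8: a=8 ⇒ p=12953, q=1336
i=9: a=1 ⇒ p=14417, q=1487
i=10: a=5 ⇒ p=85038, q=8771
i=11: a=1 ⇒ p=99455, q=10258
…
i=13: a=3 ⇒ p=652934, q=67345
i=14: a=2 ⇒ p=1490361, q=153719
i=15: a=1 ⇒ p=2143295, q=221064
(x₁, y₁) = (2143295, 221064);  2143295² − 94·221064² = 1 ✓
(2143295+221064√94)^2 = 9187426914049 + 947610731760√94
(2143295+221064√94)^3 = 39382732335491159615 + 4062018686654877336√94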